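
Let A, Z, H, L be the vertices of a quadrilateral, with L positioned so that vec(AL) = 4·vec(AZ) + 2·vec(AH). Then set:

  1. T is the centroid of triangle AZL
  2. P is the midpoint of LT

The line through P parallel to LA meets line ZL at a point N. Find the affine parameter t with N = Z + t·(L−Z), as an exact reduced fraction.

t = 5/6

Work in coordinates with A = (0, 0), Z = (1, 0), H = (0, 1), L = (4, 2).
1. T is the centroid of triangle AZL ⇒ T = (5/3, 2/3)
2. P is the midpoint of LT ⇒ P = (17/6, 4/3)
through P parallel to LA: direction (-4, -2); meets ZL at N = (7/2, 5/3)
N = Z + t·(L−Z) with t = 5/6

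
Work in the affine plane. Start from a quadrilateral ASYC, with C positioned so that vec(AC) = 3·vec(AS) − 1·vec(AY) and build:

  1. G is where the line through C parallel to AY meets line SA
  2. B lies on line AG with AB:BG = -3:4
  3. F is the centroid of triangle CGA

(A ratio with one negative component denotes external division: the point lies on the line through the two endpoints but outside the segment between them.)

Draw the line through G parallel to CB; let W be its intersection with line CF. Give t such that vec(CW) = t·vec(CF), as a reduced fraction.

t = 12/7

Choose coordinates A = (0, 0), S = (1, 0), Y = (0, 1), C = (3, -1).
1. G is where the line through C parallel to AY meets line SA ⇒ G = (3, 0)
2. B lies on line AG with AB:BG = -3:4 ⇒ B = (-9, 0)
3. F is the centroid of triangle CGA ⇒ F = (2, -1/3)
through G parallel to CB: direction (-12, 1); meets CF at W = (9/7, 1/7)
W = C + t·(F−C) with t = 12/7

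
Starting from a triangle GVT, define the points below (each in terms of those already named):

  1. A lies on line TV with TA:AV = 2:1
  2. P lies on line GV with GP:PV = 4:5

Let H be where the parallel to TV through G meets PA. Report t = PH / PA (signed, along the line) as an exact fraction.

Choose coordinates G = (0, 0), V = (1, 0), T = (0, 1).
1. A lies on line TV with TA:AV = 2:1 ⇒ A = (2/3, 1/3)
2. P lies on line GV with GP:PV = 4:5 ⇒ P = (4/9, 0)
through G parallel to TV: direction (1, -1); meets PA at H = (4/15, -4/15)
H = P + t·(A−P) with t = -4/5

t = -4/5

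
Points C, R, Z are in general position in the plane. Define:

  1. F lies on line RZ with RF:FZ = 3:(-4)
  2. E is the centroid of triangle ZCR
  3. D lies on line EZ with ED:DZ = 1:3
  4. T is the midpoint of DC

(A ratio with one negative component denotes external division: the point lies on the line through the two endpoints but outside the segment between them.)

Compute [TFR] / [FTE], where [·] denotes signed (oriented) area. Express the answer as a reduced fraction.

[TFR]:[FTE] = -15/8

Choose coordinates C = (0, 0), R = (1, 0), Z = (0, 1).
1. F lies on line RZ with RF:FZ = 3:(-4) ⇒ F = (4, -3)
2. E is the centroid of triangle ZCR ⇒ E = (1/3, 1/3)
3. D lies on line EZ with ED:DZ = 1:3 ⇒ D = (1/4, 1/2)
4. T is the midpoint of DC ⇒ T = (1/8, 1/4)
2·[TFR] = 15/8, 2·[FTE] = -1
[TFR]:[FTE] = 15/8:-1 = -15/8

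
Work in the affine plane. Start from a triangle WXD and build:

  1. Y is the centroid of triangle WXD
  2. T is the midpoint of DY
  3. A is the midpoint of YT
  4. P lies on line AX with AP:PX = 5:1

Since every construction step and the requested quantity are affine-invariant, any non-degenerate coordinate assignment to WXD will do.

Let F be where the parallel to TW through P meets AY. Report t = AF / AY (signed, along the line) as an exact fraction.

t = 35/6

Assign W = (0, 0), X = (1, 0), D = (0, 1) — the answer is frame-independent, so this choice is without loss of generality.
1. Y is the centroid of triangle WXD ⇒ Y = (1/3, 1/3)
2. T is the midpoint of DY ⇒ T = (1/6, 2/3)
3. A is the midpoint of YT ⇒ A = (1/4, 1/2)
4. P lies on line AX with AP:PX = 5:1 ⇒ P = (7/8, 1/12)
through P parallel to TW: direction (-1/6, -2/3); meets AY at F = (53/72, -17/36)
F = A + t·(Y−A) with t = 35/6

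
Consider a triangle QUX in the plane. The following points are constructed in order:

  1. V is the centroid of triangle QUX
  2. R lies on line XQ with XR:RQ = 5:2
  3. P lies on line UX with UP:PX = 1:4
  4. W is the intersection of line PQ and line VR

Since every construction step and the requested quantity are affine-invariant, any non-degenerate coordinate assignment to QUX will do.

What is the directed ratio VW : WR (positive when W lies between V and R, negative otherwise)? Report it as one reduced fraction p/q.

Set Q = (0, 0), U = (1, 0), X = (0, 1); any affine frame gives the same invariant.
1. V is the centroid of triangle QUX ⇒ V = (1/3, 1/3)
2. R lies on line XQ with XR:RQ = 5:2 ⇒ R = (0, 2/7)
3. P lies on line UX with UP:PX = 1:4 ⇒ P = (4/5, 1/5)
4. W is the intersection of line PQ and line VR ⇒ W = (8/3, 2/3)
W = V + t·(R−V) with t = -7, so VW:WR = t:(1−t) = -7:8

VW:WR = -7/8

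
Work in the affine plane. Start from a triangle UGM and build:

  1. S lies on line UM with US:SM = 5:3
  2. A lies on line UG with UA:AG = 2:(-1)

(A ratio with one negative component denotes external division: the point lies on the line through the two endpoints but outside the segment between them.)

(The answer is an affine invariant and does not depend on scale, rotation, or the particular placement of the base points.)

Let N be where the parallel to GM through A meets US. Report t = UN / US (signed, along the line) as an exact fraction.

Work in coordinates with U = (0, 0), G = (1, 0), M = (0, 1).
1. S lies on line UM with US:SM = 5:3 ⇒ S = (0, 5/8)
2. A lies on line UG with UA:AG = 2:(-1) ⇒ A = (2, 0)
through A parallel to GM: direction (-1, 1); meets US at N = (0, 2)
N = U + t·(S−U) with t = 16/5

t = 16/5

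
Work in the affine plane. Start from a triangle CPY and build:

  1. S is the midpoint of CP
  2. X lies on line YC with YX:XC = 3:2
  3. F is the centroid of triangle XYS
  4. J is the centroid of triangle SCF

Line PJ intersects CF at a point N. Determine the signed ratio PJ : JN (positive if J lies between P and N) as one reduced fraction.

Choose coordinates C = (0, 0), P = (1, 0), Y = (0, 1).
1. S is the midpoint of CP ⇒ S = (1/2, 0)
2. X lies on line YC with YX:XC = 3:2 ⇒ X = (0, 2/5)
3. F is the centroid of triangle XYS ⇒ F = (1/6, 7/15)
4. J is the centroid of triangle SCF ⇒ J = (2/9, 7/45)
line PJ meets CF at N = (1/15, 14/75)
J = P + t·(N−P) with t = 5/6, so PJ:JN = 5/6:1/6

PJ:JN = 5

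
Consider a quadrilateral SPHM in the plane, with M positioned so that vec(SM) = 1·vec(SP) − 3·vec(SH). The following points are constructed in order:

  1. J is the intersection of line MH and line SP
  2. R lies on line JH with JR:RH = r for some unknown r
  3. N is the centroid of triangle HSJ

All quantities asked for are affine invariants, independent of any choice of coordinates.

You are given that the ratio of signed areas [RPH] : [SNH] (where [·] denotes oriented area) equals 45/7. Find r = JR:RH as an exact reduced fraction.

Choose coordinates S = (0, 0), P = (1, 0), H = (0, 1), M = (1, -3).
1. J is the intersection of line MH and line SP ⇒ J = (1/4, 0)
2. With JR:RH = r, write λ = r/(r+1) so R = J + λ·(H−J); R is affine-linear in λ
3. N is the centroid of triangle HSJ ⇒ N = (1/12, 1/3)
Every point depending on R is an affine combination of R and λ-independent points, so each such coordinate is linear in λ; the λ² term in each signed area is a multiple of (H−J)×(H−J) = 0, so 2·[RPH] and 2·[SNH] are each linear in λ. Evaluating at λ=0 and λ=1:
  2·[RPH] = -3/4·λ + 3/4,   2·[SNH] = 1/12
So [RPH]:[SNH] = (-3/4·λ + 3/4) / (1/12). Setting this equal to 45/7:
  -3/4·λ + 3/4 = 45/7·(1/12)  ⇒  λ = 2/7
Then r = λ/(1−λ) = (2/7)/(5/7) = 2/5. Check: with r = 2/5, R = (5/28, 2/7) and [RPH]:[SNH] = 45/7 as required.

r = 2/5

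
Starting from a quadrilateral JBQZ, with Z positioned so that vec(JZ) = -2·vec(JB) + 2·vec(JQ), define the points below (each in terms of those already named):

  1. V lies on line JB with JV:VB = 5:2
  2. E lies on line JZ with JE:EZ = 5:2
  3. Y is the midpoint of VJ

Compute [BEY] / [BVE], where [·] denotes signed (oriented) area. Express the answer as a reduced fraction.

Work in coordinates with J = (0, 0), B = (1, 0), Q = (0, 1), Z = (-2, 2).
1. V lies on line JB with JV:VB = 5:2 ⇒ V = (5/7, 0)
2. E lies on line JZ with JE:EZ = 5:2 ⇒ E = (-10/7, 10/7)
3. Y is the midpoint of VJ ⇒ Y = (5/14, 0)
2·[BEY] = 45/49, 2·[BVE] = -20/49
[BEY]:[BVE] = 45/49:-20/49 = -9/4

[BEY]:[BVE] = -9/4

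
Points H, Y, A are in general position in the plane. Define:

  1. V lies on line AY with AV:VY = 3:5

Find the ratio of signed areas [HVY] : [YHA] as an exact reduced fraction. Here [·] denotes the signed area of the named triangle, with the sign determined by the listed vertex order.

Assign H = (0, 0), Y = (1, 0), A = (0, 1) — the answer is frame-independent, so this choice is without loss of generality.
1. V lies on line AY with AV:VY = 3:5 ⇒ V = (3/8, 5/8)
2·[HVY] = -5/8, 2·[YHA] = -1
[HVY]:[YHA] = -5/8:-1 = 5/8

[HVY]:[YHA] = 5/8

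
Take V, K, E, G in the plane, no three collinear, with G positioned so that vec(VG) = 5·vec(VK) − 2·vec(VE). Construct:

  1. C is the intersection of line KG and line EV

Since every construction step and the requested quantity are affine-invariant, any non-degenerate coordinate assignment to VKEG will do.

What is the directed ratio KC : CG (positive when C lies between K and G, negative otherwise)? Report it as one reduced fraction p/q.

Set V = (0, 0), K = (1, 0), E = (0, 1), G = (5, -2); any affine frame gives the same invariant.
1. C is the intersection of line KG and line EV ⇒ C = (0, 1/2)
C = K + t·(G−K) with t = -1/4, so KC:CG = t:(1−t) = -1/4:5/4

KC:CG = -1/5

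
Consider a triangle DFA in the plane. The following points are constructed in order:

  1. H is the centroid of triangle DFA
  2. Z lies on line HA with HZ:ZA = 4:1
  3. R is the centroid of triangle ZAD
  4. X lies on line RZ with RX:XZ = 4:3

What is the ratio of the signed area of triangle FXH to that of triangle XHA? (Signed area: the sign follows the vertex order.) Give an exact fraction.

[FXH]:[XHA] = 4

Assign D = (0, 0), F = (1, 0), A = (0, 1) — the answer is frame-independent, so this choice is without loss of generality.
1. H is the centroid of triangle DFA ⇒ H = (1/3, 1/3)
2. Z lies on line HA with HZ:ZA = 4:1 ⇒ Z = (1/15, 13/15)
3. R is the centroid of triangle ZAD ⇒ R = (1/45, 28/45)
4. X lies on line RZ with RX:XZ = 4:3 ⇒ X = (1/21, 16/21)
2·[FXH] = 4/21, 2·[XHA] = 1/21
[FXH]:[XHA] = 4/21:1/21 = 4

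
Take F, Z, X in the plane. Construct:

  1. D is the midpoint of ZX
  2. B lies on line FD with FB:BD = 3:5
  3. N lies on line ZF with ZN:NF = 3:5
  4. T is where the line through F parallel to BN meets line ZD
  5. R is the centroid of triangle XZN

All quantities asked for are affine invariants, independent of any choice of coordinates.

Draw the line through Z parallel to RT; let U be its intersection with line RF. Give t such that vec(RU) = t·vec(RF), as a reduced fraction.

t = -9/95

Choose coordinates F = (0, 0), Z = (1, 0), X = (0, 1).
1. D is the midpoint of ZX ⇒ D = (1/2, 1/2)
2. B lies on line FD with FB:BD = 3:5 ⇒ B = (3/16, 3/16)
3. N lies on line ZF with ZN:NF = 3:5 ⇒ N = (5/8, 0)
4. T is where the line through F parallel to BN meets line ZD ⇒ T = (7/4, -3/4)
5. R is the centroid of triangle XZN ⇒ R = (13/24, 1/3)
through Z parallel to RT: direction (29/24, -13/12); meets RF at U = (169/285, 104/285)
U = R + t·(F−R) with t = -9/95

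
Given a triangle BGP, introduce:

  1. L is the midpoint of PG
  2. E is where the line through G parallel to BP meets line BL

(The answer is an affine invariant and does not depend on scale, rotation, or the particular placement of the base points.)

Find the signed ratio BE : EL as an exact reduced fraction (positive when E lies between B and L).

BE:EL = -2

Set B = (0, 0), G = (1, 0), P = (0, 1); any affine frame gives the same invariant.
1. L is the midpoint of PG ⇒ L = (1/2, 1/2)
2. E is where the line through G parallel to BP meets line BL ⇒ E = (1, 1)
E = B + t·(L−B) with t = 2, so BE:EL = t:(1−t) = 2:-1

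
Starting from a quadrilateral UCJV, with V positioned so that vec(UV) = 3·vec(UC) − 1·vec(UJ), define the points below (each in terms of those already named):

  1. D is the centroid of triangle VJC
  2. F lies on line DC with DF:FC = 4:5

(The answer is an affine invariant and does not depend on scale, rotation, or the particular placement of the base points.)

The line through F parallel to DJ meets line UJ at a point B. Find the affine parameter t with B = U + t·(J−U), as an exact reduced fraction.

t = 8/9

Assign U = (0, 0), C = (1, 0), J = (0, 1), V = (3, -1) — the answer is frame-independent, so this choice is without loss of generality.
1. D is the centroid of triangle VJC ⇒ D = (4/3, 0)
2. F lies on line DC with DF:FC = 4:5 ⇒ F = (32/27, 0)
through F parallel to DJ: direction (-4/3, 1); meets UJ at B = (0, 8/9)
B = U + t·(J−U) with t = 8/9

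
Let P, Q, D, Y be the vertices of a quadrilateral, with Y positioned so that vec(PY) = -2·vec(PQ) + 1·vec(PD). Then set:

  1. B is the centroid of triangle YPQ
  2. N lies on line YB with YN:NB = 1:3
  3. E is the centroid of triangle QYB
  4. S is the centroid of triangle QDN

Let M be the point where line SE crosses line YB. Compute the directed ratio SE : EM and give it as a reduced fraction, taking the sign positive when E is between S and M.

Choose coordinates P = (0, 0), Q = (1, 0), D = (0, 1), Y = (-2, 1).
1. B is the centroid of triangle YPQ ⇒ B = (-1/3, 1/3)
2. N lies on line YB with YN:NB = 1:3 ⇒ N = (-19/12, 5/6)
3. E is the centroid of triangle QYB ⇒ E = (-4/9, 4/9)
4. S is the centroid of triangle QDN ⇒ S = (-7/36, 11/18)
line SE meets YB at M = (-73/144, 29/72)
E = S + t·(M−S) with t = 4/5, so SE:EM = 4/5:1/5

SE:EM = 4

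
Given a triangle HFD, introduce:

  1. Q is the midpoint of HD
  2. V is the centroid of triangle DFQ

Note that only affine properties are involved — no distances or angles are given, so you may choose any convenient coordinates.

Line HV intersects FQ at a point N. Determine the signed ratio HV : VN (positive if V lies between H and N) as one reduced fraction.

Set H = (0, 0), F = (1, 0), D = (0, 1); any affine frame gives the same invariant.
1. Q is the midpoint of HD ⇒ Q = (0, 1/2)
2. V is the centroid of triangle DFQ ⇒ V = (1/3, 1/2)
line HV meets FQ at N = (1/4, 3/8)
V = H + t·(N−H) with t = 4/3, so HV:VN = 4/3:-1/3

HV:VN = -4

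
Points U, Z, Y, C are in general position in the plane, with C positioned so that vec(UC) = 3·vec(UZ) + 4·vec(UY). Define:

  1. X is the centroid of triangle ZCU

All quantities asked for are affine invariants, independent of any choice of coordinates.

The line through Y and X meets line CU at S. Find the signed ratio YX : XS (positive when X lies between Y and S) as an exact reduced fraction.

YX:XS = -13/4

Work in coordinates with U = (0, 0), Z = (1, 0), Y = (0, 1), C = (3, 4).
1. X is the centroid of triangle ZCU ⇒ X = (4/3, 4/3)
line YX meets CU at S = (12/13, 16/13)
X = Y + t·(S−Y) with t = 13/9, so YX:XS = 13/9:-4/9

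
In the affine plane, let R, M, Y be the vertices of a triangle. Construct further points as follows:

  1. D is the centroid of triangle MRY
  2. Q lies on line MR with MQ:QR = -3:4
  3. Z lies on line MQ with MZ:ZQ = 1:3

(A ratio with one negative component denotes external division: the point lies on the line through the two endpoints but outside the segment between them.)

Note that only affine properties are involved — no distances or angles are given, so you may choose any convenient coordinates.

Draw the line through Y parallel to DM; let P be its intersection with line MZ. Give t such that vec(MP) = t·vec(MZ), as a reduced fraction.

t = 4/3

Choose coordinates R = (0, 0), M = (1, 0), Y = (0, 1).
1. D is the centroid of triangle MRY ⇒ D = (1/3, 1/3)
2. Q lies on line MR with MQ:QR = -3:4 ⇒ Q = (4, 0)
3. Z lies on line MQ with MZ:ZQ = 1:3 ⇒ Z = (7/4, 0)
through Y parallel to DM: direction (2/3, -1/3); meets MZ at P = (2, 0)
P = M + t·(Z−M) with t = 4/3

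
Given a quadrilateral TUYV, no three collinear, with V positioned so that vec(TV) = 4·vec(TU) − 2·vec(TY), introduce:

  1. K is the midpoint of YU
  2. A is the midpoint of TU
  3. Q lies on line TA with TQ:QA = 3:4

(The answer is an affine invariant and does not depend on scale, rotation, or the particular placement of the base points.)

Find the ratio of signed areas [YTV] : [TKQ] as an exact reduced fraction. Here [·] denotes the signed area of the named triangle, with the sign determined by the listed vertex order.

[YTV]:[TKQ] = -112/3

Set T = (0, 0), U = (1, 0), Y = (0, 1), V = (4, -2); any affine frame gives the same invariant.
1. K is the midpoint of YU ⇒ K = (1/2, 1/2)
2. A is the midpoint of TU ⇒ A = (1/2, 0)
3. Q lies on line TA with TQ:QA = 3:4 ⇒ Q = (3/14, 0)
2·[YTV] = 4, 2·[TKQ] = -3/28
[YTV]:[TKQ] = 4:-3/28 = -112/3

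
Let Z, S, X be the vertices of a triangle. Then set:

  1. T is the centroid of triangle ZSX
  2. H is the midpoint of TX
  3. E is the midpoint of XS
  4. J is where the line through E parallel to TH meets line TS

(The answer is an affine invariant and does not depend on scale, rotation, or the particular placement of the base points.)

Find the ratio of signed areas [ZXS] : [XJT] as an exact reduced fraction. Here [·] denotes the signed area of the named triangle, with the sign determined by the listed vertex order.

Set Z = (0, 0), S = (1, 0), X = (0, 1); any affine frame gives the same invariant.
1. T is the centroid of triangle ZSX ⇒ T = (1/3, 1/3)
2. H is the midpoint of TX ⇒ H = (1/6, 2/3)
3. E is the midpoint of XS ⇒ E = (1/2, 1/2)
4. J is where the line through E parallel to TH meets line TS ⇒ J = (2/3, 1/6)
2·[ZXS] = -1, 2·[XJT] = -1/6
[ZXS]:[XJT] = -1:-1/6 = 6

[ZXS]:[XJT] = 6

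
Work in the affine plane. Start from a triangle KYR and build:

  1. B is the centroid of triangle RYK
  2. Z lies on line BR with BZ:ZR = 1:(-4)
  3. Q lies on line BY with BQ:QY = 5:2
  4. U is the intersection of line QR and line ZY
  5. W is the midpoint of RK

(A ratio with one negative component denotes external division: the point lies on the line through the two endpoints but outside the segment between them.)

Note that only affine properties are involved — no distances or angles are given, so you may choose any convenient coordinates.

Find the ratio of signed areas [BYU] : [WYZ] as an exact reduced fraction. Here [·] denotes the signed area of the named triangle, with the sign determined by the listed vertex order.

[BYU]:[WYZ] = 2/13

Assign K = (0, 0), Y = (1, 0), R = (0, 1) — the answer is frame-independent, so this choice is without loss of generality.
1. B is the centroid of triangle RYK ⇒ B = (1/3, 1/3)
2. Z lies on line BR with BZ:ZR = 1:(-4) ⇒ Z = (4/9, 1/9)
3. Q lies on line BY with BQ:QY = 5:2 ⇒ Q = (17/21, 2/21)
4. U is the intersection of line QR and line ZY ⇒ U = (34/39, 1/39)
5. W is the midpoint of RK ⇒ W = (0, 1/2)
2·[BYU] = -1/39, 2·[WYZ] = -1/6
[BYU]:[WYZ] = -1/39:-1/6 = 2/13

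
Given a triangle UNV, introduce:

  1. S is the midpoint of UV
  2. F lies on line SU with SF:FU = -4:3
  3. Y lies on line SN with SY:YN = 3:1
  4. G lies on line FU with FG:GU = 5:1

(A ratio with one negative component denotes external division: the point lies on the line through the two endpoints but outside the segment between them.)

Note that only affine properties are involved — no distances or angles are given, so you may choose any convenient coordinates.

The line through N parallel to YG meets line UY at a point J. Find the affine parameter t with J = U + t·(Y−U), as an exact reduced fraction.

Set U = (0, 0), N = (1, 0), V = (0, 1); any affine frame gives the same invariant.
1. S is the midpoint of UV ⇒ S = (0, 1/2)
2. F lies on line SU with SF:FU = -4:3 ⇒ F = (0, -3/2)
3. Y lies on line SN with SY:YN = 3:1 ⇒ Y = (3/4, 1/8)
4. G lies on line FU with FG:GU = 5:1 ⇒ G = (0, -1/4)
through N parallel to YG: direction (-3/4, -3/8); meets UY at J = (3/2, 1/4)
J = U + t·(Y−U) with t = 2

t = 2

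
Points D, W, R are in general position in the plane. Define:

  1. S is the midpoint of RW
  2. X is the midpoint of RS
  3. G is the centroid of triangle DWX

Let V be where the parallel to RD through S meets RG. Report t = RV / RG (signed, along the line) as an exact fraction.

Set D = (0, 0), W = (1, 0), R = (0, 1); any affine frame gives the same invariant.
1. S is the midpoint of RW ⇒ S = (1/2, 1/2)
2. X is the midpoint of RS ⇒ X = (1/4, 3/4)
3. G is the centroid of triangle DWX ⇒ G = (5/12, 1/4)
through S parallel to RD: direction (0, -1); meets RG at V = (1/2, 1/10)
V = R + t·(G−R) with t = 6/5

t = 6/5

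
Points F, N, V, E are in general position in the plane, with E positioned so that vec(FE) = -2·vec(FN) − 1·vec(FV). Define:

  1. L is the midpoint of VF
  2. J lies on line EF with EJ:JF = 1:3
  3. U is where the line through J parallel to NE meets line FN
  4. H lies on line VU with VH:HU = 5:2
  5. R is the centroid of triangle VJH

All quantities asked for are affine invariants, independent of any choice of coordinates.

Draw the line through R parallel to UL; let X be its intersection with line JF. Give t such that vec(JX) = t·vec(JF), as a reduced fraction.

t = 48/49

Work in coordinates with F = (0, 0), N = (1, 0), V = (0, 1), E = (-2, -1).
1. L is the midpoint of VF ⇒ L = (0, 1/2)
2. J lies on line EF with EJ:JF = 1:3 ⇒ J = (-3/2, -3/4)
3. U is where the line through J parallel to NE meets line FN ⇒ U = (3/4, 0)
4. H lies on line VU with VH:HU = 5:2 ⇒ H = (15/28, 2/7)
5. R is the centroid of triangle VJH ⇒ R = (-9/28, 5/28)
through R parallel to UL: direction (-3/4, 1/2); meets JF at X = (-3/98, -3/196)
X = J + t·(F−J) with t = 48/49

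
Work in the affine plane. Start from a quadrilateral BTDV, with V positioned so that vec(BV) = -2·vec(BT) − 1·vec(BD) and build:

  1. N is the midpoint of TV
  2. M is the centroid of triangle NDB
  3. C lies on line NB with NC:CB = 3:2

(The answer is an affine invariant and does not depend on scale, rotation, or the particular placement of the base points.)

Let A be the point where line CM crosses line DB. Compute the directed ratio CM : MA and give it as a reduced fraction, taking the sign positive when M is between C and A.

Choose coordinates B = (0, 0), T = (1, 0), D = (0, 1), V = (-2, -1).
1. N is the midpoint of TV ⇒ N = (-1/2, -1/2)
2. M is the centroid of triangle NDB ⇒ M = (-1/6, 1/6)
3. C lies on line NB with NC:CB = 3:2 ⇒ C = (-1/5, -1/5)
line CM meets DB at A = (0, 2)
M = C + t·(A−C) with t = 1/6, so CM:MA = 1/6:5/6

CM:MA = 1/5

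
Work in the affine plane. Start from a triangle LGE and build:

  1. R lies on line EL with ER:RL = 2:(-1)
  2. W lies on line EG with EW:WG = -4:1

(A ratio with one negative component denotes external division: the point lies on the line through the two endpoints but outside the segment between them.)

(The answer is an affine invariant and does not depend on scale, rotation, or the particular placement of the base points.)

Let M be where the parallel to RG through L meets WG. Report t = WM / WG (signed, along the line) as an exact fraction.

Work in coordinates with L = (0, 0), G = (1, 0), E = (0, 1).
1. R lies on line EL with ER:RL = 2:(-1) ⇒ R = (0, -1)
2. W lies on line EG with EW:WG = -4:1 ⇒ W = (4/3, -1/3)
through L parallel to RG: direction (1, 1); meets WG at M = (1/2, 1/2)
M = W + t·(G−W) with t = 5/2

t = 5/2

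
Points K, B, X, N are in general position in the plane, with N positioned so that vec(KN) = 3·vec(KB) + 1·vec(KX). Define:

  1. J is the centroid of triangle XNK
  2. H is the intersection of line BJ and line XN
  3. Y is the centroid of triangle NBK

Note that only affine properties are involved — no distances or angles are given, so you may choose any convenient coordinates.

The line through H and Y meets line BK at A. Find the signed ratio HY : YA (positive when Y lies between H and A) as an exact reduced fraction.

HY:YA = 2

Choose coordinates K = (0, 0), B = (1, 0), X = (0, 1), N = (3, 1).
1. J is the centroid of triangle XNK ⇒ J = (1, 2/3)
2. H is the intersection of line BJ and line XN ⇒ H = (1, 1)
3. Y is the centroid of triangle NBK ⇒ Y = (4/3, 1/3)
line HY meets BK at A = (3/2, 0)
Y = H + t·(A−H) with t = 2/3, so HY:YA = 2/3:1/3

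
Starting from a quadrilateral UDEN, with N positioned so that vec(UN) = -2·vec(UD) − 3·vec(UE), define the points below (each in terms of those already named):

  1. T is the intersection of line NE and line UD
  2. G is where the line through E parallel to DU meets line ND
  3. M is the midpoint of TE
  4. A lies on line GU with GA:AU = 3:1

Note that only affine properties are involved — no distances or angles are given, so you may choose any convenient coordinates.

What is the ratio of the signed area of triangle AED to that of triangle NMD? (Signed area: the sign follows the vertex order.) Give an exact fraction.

[AED]:[NMD] = 1/21

Work in coordinates with U = (0, 0), D = (1, 0), E = (0, 1), N = (-2, -3).
1. T is the intersection of line NE and line UD ⇒ T = (-1/2, 0)
2. G is where the line through E parallel to DU meets line ND ⇒ G = (2, 1)
3. M is the midpoint of TE ⇒ M = (-1/4, 1/2)
4. A lies on line GU with GA:AU = 3:1 ⇒ A = (1/2, 1/4)
2·[AED] = -1/4, 2·[NMD] = -21/4
[AED]:[NMD] = -1/4:-21/4 = 1/21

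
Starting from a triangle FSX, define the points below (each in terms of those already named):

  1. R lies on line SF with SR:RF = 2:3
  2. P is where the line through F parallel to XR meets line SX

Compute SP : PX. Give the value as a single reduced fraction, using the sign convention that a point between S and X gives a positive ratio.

Choose coordinates F = (0, 0), S = (1, 0), X = (0, 1).
1. R lies on line SF with SR:RF = 2:3 ⇒ R = (3/5, 0)
2. P is where the line through F parallel to XR meets line SX ⇒ P = (-3/2, 5/2)
P = S + t·(X−S) with t = 5/2, so SP:PX = t:(1−t) = 5/2:-3/2

SP:PX = -5/3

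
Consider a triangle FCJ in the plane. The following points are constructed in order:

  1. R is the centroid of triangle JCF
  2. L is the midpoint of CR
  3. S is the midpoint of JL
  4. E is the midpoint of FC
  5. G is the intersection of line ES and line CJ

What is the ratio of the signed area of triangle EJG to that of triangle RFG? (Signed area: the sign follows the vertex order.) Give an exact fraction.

[EJG]:[RFG] = 9/8

Set F = (0, 0), C = (1, 0), J = (0, 1); any affine frame gives the same invariant.
1. R is the centroid of triangle JCF ⇒ R = (1/3, 1/3)
2. L is the midpoint of CR ⇒ L = (2/3, 1/6)
3. S is the midpoint of JL ⇒ S = (1/3, 7/12)
4. E is the midpoint of FC ⇒ E = (1/2, 0)
5. G is the intersection of line ES and line CJ ⇒ G = (3/10, 7/10)
2·[EJG] = -3/20, 2·[RFG] = -2/15
[EJG]:[RFG] = -3/20:-2/15 = 9/8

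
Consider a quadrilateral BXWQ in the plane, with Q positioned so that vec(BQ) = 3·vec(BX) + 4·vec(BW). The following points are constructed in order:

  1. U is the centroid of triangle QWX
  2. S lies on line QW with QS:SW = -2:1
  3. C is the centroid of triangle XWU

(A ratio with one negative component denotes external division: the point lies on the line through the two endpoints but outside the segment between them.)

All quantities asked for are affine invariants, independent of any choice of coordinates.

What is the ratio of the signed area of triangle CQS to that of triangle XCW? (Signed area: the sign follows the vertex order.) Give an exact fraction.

Work in coordinates with B = (0, 0), X = (1, 0), W = (0, 1), Q = (3, 4).
1. U is the centroid of triangle QWX ⇒ U = (4/3, 5/3)
2. S lies on line QW with QS:SW = -2:1 ⇒ S = (-3, -2)
3. C is the centroid of triangle XWU ⇒ C = (7/9, 8/9)
2·[CQS] = 16/3, 2·[XCW] = 2/3
[CQS]:[XCW] = 16/3:2/3 = 8

[CQS]:[XCW] = 8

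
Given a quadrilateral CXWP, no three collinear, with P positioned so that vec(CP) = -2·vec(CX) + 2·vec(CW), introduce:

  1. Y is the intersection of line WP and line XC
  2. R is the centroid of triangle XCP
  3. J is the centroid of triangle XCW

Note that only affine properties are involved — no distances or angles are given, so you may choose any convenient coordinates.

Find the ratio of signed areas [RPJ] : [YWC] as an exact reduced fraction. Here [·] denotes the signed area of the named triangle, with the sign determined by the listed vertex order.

Work in coordinates with C = (0, 0), X = (1, 0), W = (0, 1), P = (-2, 2).
1. Y is the intersection of line WP and line XC ⇒ Y = (2, 0)
2. R is the centroid of triangle XCP ⇒ R = (-1/3, 2/3)
3. J is the centroid of triangle XCW ⇒ J = (1/3, 1/3)
2·[RPJ] = -1/3, 2·[YWC] = 2
[RPJ]:[YWC] = -1/3:2 = -1/6

[RPJ]:[YWC] = -1/6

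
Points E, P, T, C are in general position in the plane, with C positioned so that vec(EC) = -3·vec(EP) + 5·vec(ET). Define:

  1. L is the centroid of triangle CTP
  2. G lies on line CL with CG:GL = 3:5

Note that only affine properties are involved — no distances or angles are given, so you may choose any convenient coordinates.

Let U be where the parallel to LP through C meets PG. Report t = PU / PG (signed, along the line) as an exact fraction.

t = 8/5

Choose coordinates E = (0, 0), P = (1, 0), T = (0, 1), C = (-3, 5).
1. L is the centroid of triangle CTP ⇒ L = (-2/3, 2)
2. G lies on line CL with CG:GL = 3:5 ⇒ G = (-17/8, 31/8)
through C parallel to LP: direction (5/3, -2); meets PG at U = (-4, 31/5)
U = P + t·(G−P) with t = 8/5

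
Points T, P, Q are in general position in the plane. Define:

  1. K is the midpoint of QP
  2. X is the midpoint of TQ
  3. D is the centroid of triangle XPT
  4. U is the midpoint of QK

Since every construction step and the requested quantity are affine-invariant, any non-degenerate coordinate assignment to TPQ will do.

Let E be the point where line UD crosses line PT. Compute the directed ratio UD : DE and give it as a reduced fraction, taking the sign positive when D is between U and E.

UD:DE = 7/2

Assign T = (0, 0), P = (1, 0), Q = (0, 1) — the answer is frame-independent, so this choice is without loss of generality.
1. K is the midpoint of QP ⇒ K = (1/2, 1/2)
2. X is the midpoint of TQ ⇒ X = (0, 1/2)
3. D is the centroid of triangle XPT ⇒ D = (1/3, 1/6)
4. U is the midpoint of QK ⇒ U = (1/4, 3/4)
line UD meets PT at E = (5/14, 0)
D = U + t·(E−U) with t = 7/9, so UD:DE = 7/9:2/9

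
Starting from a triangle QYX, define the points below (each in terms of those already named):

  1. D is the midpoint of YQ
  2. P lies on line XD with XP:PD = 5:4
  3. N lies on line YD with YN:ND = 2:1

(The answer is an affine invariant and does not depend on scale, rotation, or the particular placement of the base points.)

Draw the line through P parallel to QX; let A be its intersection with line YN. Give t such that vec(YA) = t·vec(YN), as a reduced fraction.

Work in coordinates with Q = (0, 0), Y = (1, 0), X = (0, 1).
1. D is the midpoint of YQ ⇒ D = (1/2, 0)
2. P lies on line XD with XP:PD = 5:4 ⇒ P = (5/18, 4/9)
3. N lies on line YD with YN:ND = 2:1 ⇒ N = (2/3, 0)
through P parallel to QX: direction (0, 1); meets YN at A = (5/18, 0)
A = Y + t·(N−Y) with t = 13/6

t = 13/6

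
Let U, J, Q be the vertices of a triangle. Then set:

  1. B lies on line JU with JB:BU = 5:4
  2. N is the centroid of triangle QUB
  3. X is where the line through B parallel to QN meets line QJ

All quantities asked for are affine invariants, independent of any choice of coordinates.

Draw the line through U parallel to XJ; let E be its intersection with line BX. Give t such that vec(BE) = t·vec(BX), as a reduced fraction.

t = -4/5

Assign U = (0, 0), J = (1, 0), Q = (0, 1) — the answer is frame-independent, so this choice is without loss of generality.
1. B lies on line JU with JB:BU = 5:4 ⇒ B = (4/9, 0)
2. N is the centroid of triangle QUB ⇒ N = (4/27, 1/3)
3. X is where the line through B parallel to QN meets line QJ ⇒ X = (2/7, 5/7)
through U parallel to XJ: direction (5/7, -5/7); meets BX at E = (4/7, -4/7)
E = B + t·(X−B) with t = -4/5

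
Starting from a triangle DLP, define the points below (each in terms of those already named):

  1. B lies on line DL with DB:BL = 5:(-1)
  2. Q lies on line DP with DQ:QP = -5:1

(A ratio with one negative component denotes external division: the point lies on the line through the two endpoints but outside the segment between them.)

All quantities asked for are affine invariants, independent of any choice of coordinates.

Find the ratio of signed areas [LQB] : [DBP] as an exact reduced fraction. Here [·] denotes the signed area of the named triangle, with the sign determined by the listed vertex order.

[LQB]:[DBP] = -1/4

Choose coordinates D = (0, 0), L = (1, 0), P = (0, 1).
1. B lies on line DL with DB:BL = 5:(-1) ⇒ B = (5/4, 0)
2. Q lies on line DP with DQ:QP = -5:1 ⇒ Q = (0, 5/4)
2·[LQB] = -5/16, 2·[DBP] = 5/4
[LQB]:[DBP] = -5/16:5/4 = -1/4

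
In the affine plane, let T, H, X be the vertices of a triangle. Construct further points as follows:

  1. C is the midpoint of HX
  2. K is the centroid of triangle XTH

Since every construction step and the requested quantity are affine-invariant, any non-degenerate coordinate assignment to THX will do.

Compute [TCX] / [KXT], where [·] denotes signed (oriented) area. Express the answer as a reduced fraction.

[TCX]:[KXT] = 3/2

Work in coordinates with T = (0, 0), H = (1, 0), X = (0, 1).
1. C is the midpoint of HX ⇒ C = (1/2, 1/2)
2. K is the centroid of triangle XTH ⇒ K = (1/3, 1/3)
2·[TCX] = 1/2, 2·[KXT] = 1/3
[TCX]:[KXT] = 1/2:1/3 = 3/2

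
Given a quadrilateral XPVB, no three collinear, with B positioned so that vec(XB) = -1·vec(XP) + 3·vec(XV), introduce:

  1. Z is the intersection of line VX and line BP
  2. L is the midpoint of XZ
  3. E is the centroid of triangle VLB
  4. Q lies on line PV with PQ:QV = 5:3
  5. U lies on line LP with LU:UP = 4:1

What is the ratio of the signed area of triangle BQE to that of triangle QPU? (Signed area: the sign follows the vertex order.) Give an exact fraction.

[BQE]:[QPU] = 35/3

Assign X = (0, 0), P = (1, 0), V = (0, 1), B = (-1, 3) — the answer is frame-independent, so this choice is without loss of generality.
1. Z is the intersection of line VX and line BP ⇒ Z = (0, 3/2)
2. L is the midpoint of XZ ⇒ L = (0, 3/4)
3. E is the centroid of triangle VLB ⇒ E = (-1/3, 19/12)
4. Q lies on line PV with PQ:QV = 5:3 ⇒ Q = (3/8, 5/8)
5. U lies on line LP with LU:UP = 4:1 ⇒ U = (4/5, 3/20)
2·[BQE] = -35/96, 2·[QPU] = -1/32
[BQE]:[QPU] = -35/96:-1/32 = 35/3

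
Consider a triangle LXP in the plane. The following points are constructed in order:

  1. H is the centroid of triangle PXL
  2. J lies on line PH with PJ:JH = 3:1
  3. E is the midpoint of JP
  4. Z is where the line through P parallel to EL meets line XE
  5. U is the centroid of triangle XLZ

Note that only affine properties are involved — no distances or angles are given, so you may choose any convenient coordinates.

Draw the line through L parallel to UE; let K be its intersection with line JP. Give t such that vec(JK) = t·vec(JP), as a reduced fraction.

Work in coordinates with L = (0, 0), X = (1, 0), P = (0, 1).
1. H is the centroid of triangle PXL ⇒ H = (1/3, 1/3)
2. J lies on line PH with PJ:JH = 3:1 ⇒ J = (1/4, 1/2)
3. E is the midpoint of JP ⇒ E = (1/8, 3/4)
4. Z is where the line through P parallel to EL meets line XE ⇒ Z = (-1/48, 7/8)
5. U is the centroid of triangle XLZ ⇒ U = (47/144, 7/24)
through L parallel to UE: direction (-29/144, 11/24); meets JP at K = (-29/8, 33/4)
K = J + t·(P−J) with t = 31/2

t = 31/2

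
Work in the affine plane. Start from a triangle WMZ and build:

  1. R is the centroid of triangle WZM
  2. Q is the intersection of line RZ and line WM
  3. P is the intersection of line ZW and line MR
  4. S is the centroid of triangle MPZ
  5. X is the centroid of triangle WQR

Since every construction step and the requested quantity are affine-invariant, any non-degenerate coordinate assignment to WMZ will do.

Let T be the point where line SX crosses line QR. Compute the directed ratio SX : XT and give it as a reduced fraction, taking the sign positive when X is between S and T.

Work in coordinates with W = (0, 0), M = (1, 0), Z = (0, 1).
1. R is the centroid of triangle WZM ⇒ R = (1/3, 1/3)
2. Q is the intersection of line RZ and line WM ⇒ Q = (1/2, 0)
3. P is the intersection of line ZW and line MR ⇒ P = (0, 1/2)
4. S is the centroid of triangle MPZ ⇒ S = (1/3, 1/2)
5. X is the centroid of triangle WQR ⇒ X = (5/18, 1/9)
line SX meets QR at T = (17/54, 10/27)
X = S + t·(T−S) with t = 3, so SX:XT = 3:-2

SX:XT = -3/2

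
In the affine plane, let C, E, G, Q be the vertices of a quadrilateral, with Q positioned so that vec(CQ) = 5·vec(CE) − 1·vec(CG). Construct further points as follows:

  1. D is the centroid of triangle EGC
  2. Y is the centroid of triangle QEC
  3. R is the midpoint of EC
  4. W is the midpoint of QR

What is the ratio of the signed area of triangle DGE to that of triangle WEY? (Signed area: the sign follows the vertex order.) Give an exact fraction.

[DGE]:[WEY] = -4

Assign C = (0, 0), E = (1, 0), G = (0, 1), Q = (5, -1) — the answer is frame-independent, so this choice is without loss of generality.
1. D is the centroid of triangle EGC ⇒ D = (1/3, 1/3)
2. Y is the centroid of triangle QEC ⇒ Y = (2, -1/3)
3. R is the midpoint of EC ⇒ R = (1/2, 0)
4. W is the midpoint of QR ⇒ W = (11/4, -1/2)
2·[DGE] = -1/3, 2·[WEY] = 1/12
[DGE]:[WEY] = -1/3:1/12 = -4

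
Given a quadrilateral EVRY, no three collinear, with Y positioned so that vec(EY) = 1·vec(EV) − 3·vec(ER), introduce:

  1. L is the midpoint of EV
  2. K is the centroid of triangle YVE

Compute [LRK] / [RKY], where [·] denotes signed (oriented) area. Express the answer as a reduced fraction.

[LRK]:[RKY] = -1/2

Set E = (0, 0), V = (1, 0), R = (0, 1), Y = (1, -3); any affine frame gives the same invariant.
1. L is the midpoint of EV ⇒ L = (1/2, 0)
2. K is the centroid of triangle YVE ⇒ K = (2/3, -1)
2·[LRK] = 1/3, 2·[RKY] = -2/3
[LRK]:[RKY] = 1/3:-2/3 = -1/2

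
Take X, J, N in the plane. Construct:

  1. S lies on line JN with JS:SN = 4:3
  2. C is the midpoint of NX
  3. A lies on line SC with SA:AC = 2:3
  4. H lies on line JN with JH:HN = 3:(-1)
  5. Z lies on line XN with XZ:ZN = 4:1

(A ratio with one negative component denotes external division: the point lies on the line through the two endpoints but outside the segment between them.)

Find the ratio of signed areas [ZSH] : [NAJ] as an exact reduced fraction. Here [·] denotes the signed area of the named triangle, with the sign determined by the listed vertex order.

Work in coordinates with X = (0, 0), J = (1, 0), N = (0, 1).
1. S lies on line JN with JS:SN = 4:3 ⇒ S = (3/7, 4/7)
2. C is the midpoint of NX ⇒ C = (0, 1/2)
3. A lies on line SC with SA:AC = 2:3 ⇒ A = (9/35, 19/35)
4. H lies on line JN with JH:HN = 3:(-1) ⇒ H = (-1/2, 3/2)
5. Z lies on line XN with XZ:ZN = 4:1 ⇒ Z = (0, 4/5)
2·[ZSH] = 13/70, 2·[NAJ] = 1/5
[ZSH]:[NAJ] = 13/70:1/5 = 13/14

[ZSH]:[NAJ] = 13/14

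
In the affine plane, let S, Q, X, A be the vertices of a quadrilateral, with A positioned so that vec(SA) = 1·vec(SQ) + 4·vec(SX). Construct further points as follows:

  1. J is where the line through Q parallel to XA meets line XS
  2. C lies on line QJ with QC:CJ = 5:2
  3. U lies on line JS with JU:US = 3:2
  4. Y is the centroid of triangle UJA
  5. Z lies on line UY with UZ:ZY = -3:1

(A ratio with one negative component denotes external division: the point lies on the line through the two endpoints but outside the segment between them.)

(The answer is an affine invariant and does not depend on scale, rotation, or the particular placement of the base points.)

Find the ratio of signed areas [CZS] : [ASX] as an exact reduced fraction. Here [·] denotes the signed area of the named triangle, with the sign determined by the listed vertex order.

[CZS]:[ASX] = -17/14

Set S = (0, 0), Q = (1, 0), X = (0, 1), A = (1, 4); any affine frame gives the same invariant.
1. J is where the line through Q parallel to XA meets line XS ⇒ J = (0, -3)
2. C lies on line QJ with QC:CJ = 5:2 ⇒ C = (2/7, -15/7)
3. U lies on line JS with JU:US = 3:2 ⇒ U = (0, -6/5)
4. Y is the centroid of triangle UJA ⇒ Y = (1/3, -1/15)
5. Z lies on line UY with UZ:ZY = -3:1 ⇒ Z = (1/2, 1/2)
2·[CZS] = 17/14, 2·[ASX] = -1
[CZS]:[ASX] = 17/14:-1 = -17/14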